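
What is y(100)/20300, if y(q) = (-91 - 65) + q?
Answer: -2/725 ≈ -0.0027586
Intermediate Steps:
y(q) = -156 + q
y(100)/20300 = (-156 + 100)/20300 = -56*1/20300 = -2/725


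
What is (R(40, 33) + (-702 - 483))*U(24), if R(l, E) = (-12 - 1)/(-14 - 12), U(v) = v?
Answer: -28428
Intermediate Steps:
R(l, E) = ½ (R(l, E) = -13/(-26) = -13*(-1/26) = ½)
(R(40, 33) + (-702 - 483))*U(24) = (½ + (-702 - 483))*24 = (½ - 1185)*24 = -2369/2*24 = -28428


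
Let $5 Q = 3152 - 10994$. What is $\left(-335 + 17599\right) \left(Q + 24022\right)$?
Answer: $\frac{1938194752}{5} \approx 3.8764 \cdot 10^{8}$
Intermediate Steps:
$Q = - \frac{7842}{5}$ ($Q = \frac{3152 - 10994}{5} = \frac{1}{5} \left(-7842\right) = - \frac{7842}{5} \approx -1568.4$)
$\left(-335 + 17599\right) \left(Q + 24022\right) = \left(-335 + 17599\right) \left(- \frac{7842}{5} + 24022\right) = 17264 \cdot \frac{112268}{5} = \frac{1938194752}{5}$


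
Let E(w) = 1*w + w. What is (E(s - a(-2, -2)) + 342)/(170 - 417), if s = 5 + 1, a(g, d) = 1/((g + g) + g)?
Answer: -1063/741 ≈ -1.4345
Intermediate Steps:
a(g, d) = 1/(3*g) (a(g, d) = 1/(2*g + g) = 1/(3*g))
s = 6
E(w) = 2*w (E(w) = w + w = 2*w)
(E(s - a(-2, -2)) + 342)/(170 - 417) = (2*(6 - 1/(3*(-2))) + 342)/(170 - 417) = (2*(6 - (-1)/(3*2)) + 342)/(-247) = (2*(6 - 1*(-⅙)) + 342)*(-1/247) = (2*(6 + ⅙) + 342)*(-1/247) = (2*(37/6) + 342)*(-1/247) = (37/3 + 342)*(-1/247) = (1063/3)*(-1/247) = -1063/741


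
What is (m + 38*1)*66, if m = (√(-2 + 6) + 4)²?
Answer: 4884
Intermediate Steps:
m = 36 (m = (√4 + 4)² = (2 + 4)² = 6² = 36)
(m + 38*1)*66 = (36 + 38*1)*66 = (36 + 38)*66 = 74*66 = 4884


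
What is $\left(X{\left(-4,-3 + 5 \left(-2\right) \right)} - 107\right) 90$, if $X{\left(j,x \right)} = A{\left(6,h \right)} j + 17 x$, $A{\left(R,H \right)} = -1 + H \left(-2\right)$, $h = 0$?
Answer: $-29160$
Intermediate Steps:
$A{\left(R,H \right)} = -1 - 2 H$
$X{\left(j,x \right)} = - j + 17 x$ ($X{\left(j,x \right)} = \left(-1 - 0\right) j + 17 x = \left(-1 + 0\right) j + 17 x = - j + 17 x$)
$\left(X{\left(-4,-3 + 5 \left(-2\right) \right)} - 107\right) 90 = \left(\left(\left(-1\right) \left(-4\right) + 17 \left(-3 + 5 \left(-2\right)\right)\right) - 107\right) 90 = \left(\left(4 + 17 \left(-3 - 10\right)\right) - 107\right) 90 = \left(\left(4 + 17 \left(-13\right)\right) - 107\right) 90 = \left(\left(4 - 221\right) - 107\right) 90 = \left(-217 - 107\right) 90 = \left(-324\right) 90 = -29160$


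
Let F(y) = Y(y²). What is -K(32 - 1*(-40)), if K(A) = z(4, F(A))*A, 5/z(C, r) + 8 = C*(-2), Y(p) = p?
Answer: 45/2 ≈ 22.500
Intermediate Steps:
F(y) = y²
z(C, r) = 5/(-8 - 2*C) (z(C, r) = 5/(-8 + C*(-2)) = 5/(-8 - 2*C))
K(A) = -5*A/16 (K(A) = (-5/(8 + 2*4))*A = (-5/(8 + 8))*A = (-5/16)*A = (-5*1/16)*A = -5*A/16)
-K(32 - 1*(-40)) = -(-5)*(32 - 1*(-40))/16 = -(-5)*(32 + 40)/16 = -(-5)*72/16 = -1*(-45/2) = 45/2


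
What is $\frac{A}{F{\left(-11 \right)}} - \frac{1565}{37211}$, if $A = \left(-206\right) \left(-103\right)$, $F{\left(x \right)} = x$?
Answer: $- \frac{789560213}{409321} \approx -1929.0$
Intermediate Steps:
$A = 21218$
$\frac{A}{F{\left(-11 \right)}} - \frac{1565}{37211} = \frac{21218}{-11} - \frac{1565}{37211} = 21218 \left(- \frac{1}{11}\right) - \frac{1565}{37211} = - \frac{21218}{11} - \frac{1565}{37211} = - \frac{789560213}{409321}$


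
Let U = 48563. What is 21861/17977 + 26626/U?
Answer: 1540291345/873017051 ≈ 1.7643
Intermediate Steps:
21861/17977 + 26626/U = 21861/17977 + 26626/48563 = 1540291345/873017051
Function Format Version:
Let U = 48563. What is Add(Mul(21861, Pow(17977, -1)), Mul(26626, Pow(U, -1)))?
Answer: Rational(1540291345, 873017051) ≈ 1.7643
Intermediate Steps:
Add(Mul(21861, Pow(17977, -1)), Mul(26626, Pow(U, -1))) = Add(Mul(21861, Pow(17977, -1)), Mul(26626, Pow(48563, -1))) = Add(Mul(21861, Rational(1, 17977)), Mul(26626, Rational(1, 48563))) = Add(Rational(21861, 17977), Rational(26626, 48563)) = Rational(1540291345, 873017051)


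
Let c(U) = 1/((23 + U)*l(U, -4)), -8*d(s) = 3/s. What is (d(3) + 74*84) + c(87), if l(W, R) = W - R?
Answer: 248883639/40040 ≈ 6215.9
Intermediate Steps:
d(s) = -3/(8*s)
c(U) = 1/((4 + U)*(23 + U)) (c(U) = 1/((23 + U)*(U - 1*(-4))) = 1/((23 + U)*(U + 4)) = 1/((23 + U)*(4 + U)) = 1/((4 + U)*(23 + U)))
(d(3) + 74*84) + c(87) = (-3/8/3 + 74*84) + 1/((4 + 87)*(23 + 87)) = (-3/8*⅓ + 6216) + 1/(91*110) = (-⅛ + 6216) + (1/91)*(1/110) = 49727/8 + 1/10010 = 248883639/40040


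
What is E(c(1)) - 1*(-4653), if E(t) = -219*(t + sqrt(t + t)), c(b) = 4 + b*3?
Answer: 3120 - 219*sqrt(14) ≈ 2300.6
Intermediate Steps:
c(b) = 4 + 3*b
E(t) = -219*t - 219*sqrt(2)*sqrt(t) (E(t) = -219*(t + sqrt(2*t)) = -219*(t + sqrt(2)*sqrt(t)) = -219*t - 219*sqrt(2)*sqrt(t))
E(c(1)) - 1*(-4653) = (-219*(4 + 3*1) - 219*sqrt(2)*sqrt(4 + 3*1)) - 1*(-4653) = (-219*(4 + 3) - 219*sqrt(2)*sqrt(4 + 3)) + 4653 = (-219*7 - 219*sqrt(2)*sqrt(7)) + 4653 = (-1533 - 219*sqrt(14)) + 4653 = 3120 - 219*sqrt(14)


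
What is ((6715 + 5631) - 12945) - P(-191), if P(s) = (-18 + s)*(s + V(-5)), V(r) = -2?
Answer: -40936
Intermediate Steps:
P(s) = (-18 + s)*(-2 + s) (P(s) = (-18 + s)*(s - 2) = (-18 + s)*(-2 + s))
((6715 + 5631) - 12945) - P(-191) = ((6715 + 5631) - 12945) - (36 + (-191)**2 - 20*(-191)) = (12346 - 12945) - (36 + 36481 + 3820) = -599 - 1*40337 = -599 - 40337 = -40936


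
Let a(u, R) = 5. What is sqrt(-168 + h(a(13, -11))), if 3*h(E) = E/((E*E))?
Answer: I*sqrt(37785)/15 ≈ 12.959*I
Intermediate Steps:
h(E) = 1/(3*E) (h(E) = (E/((E*E)))/3 = (E/(E**2))/3 = (E/E**2)/3 = 1/(3*E))
sqrt(-168 + h(a(13, -11))) = sqrt(-168 + (1/3)/5) = sqrt(-168 + (1/3)*(1/5)) = sqrt(-168 + 1/15) = sqrt(-2519/15) = I*sqrt(37785)/15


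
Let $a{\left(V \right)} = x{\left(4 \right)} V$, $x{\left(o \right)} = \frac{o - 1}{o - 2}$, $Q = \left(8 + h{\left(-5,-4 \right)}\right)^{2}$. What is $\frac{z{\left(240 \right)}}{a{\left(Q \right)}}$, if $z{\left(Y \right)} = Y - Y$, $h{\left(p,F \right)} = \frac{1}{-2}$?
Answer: $0$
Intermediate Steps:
$h{\left(p,F \right)} = - \frac{1}{2}$
$z{\left(Y \right)} = 0$
$Q = \frac{225}{4}$ ($Q = \left(8 - \frac{1}{2}\right)^{2} = \left(\frac{15}{2}\right)^{2} = \frac{225}{4} \approx 56.25$)
$x{\left(o \right)} = \frac{-1 + o}{-2 + o}$
$a{\left(V \right)} = \frac{3 V}{2}$ ($a{\left(V \right)} = \frac{-1 + 4}{-2 + 4} V = \frac{1}{2} \cdot 3 V = \frac{3 V}{2}$)
$\frac{z{\left(240 \right)}}{a{\left(Q \right)}} = \frac{0}{\frac{3}{2} \cdot \frac{225}{4}} = \frac{0}{\frac{675}{8}} = 0 \cdot \frac{8}{675} = 0$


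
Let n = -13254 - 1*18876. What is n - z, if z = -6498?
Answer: -25632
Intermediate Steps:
n = -32130 (n = -13254 - 18876 = -32130)
n - z = -32130 - 1*(-6498) = -32130 + 6498 = -25632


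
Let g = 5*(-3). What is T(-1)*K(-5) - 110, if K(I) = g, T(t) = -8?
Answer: 10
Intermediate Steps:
g = -15
K(I) = -15
T(-1)*K(-5) - 110 = -8*(-15) - 110 = 120 - 110 = 10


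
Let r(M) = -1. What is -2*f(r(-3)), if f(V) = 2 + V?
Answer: -2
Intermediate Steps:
-2*f(r(-3)) = -2*(2 - 1) = -2*1 = -2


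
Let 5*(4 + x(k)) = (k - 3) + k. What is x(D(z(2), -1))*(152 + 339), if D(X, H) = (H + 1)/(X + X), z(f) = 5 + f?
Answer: -11293/5 ≈ -2258.6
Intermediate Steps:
D(X, H) = (1 + H)/(2*X) (D(X, H) = (1 + H)/((2*X)) = (1 + H)*(1/(2*X)) = (1 + H)/(2*X))
x(k) = -23/5 + 2*k/5 (x(k) = -4 + ((k - 3) + k)/5 = -4 + ((-3 + k) + k)/5 = -4 + (-3 + 2*k)/5 = -4 + (-⅗ + 2*k/5) = -23/5 + 2*k/5)
x(D(z(2), -1))*(152 + 339) = (-23/5 + 2*((1 - 1)/(2*(5 + 2)))/5)*(152 + 339) = (-23/5 + 2*((½)*0/7)/5)*491 = (-23/5 + 2*((½)*(⅐)*0)/5)*491 = (-23/5 + (⅖)*0)*491 = (-23/5 + 0)*491 = -23/5*491 = -11293/5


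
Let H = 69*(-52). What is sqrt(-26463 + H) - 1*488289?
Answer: -488289 + 9*I*sqrt(371) ≈ -4.8829e+5 + 173.35*I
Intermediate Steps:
H = -3588
sqrt(-26463 + H) - 1*488289 = sqrt(-26463 - 3588) - 1*488289 = sqrt(-30051) - 488289 = 9*I*sqrt(371) - 488289 = -488289 + 9*I*sqrt(371)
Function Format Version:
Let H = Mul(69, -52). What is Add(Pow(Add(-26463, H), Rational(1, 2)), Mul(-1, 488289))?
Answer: Add(-488289, Mul(9, I, Pow(371, Rational(1, 2)))) ≈ Add(-4.8829e+5, Mul(173.35, I))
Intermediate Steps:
H = -3588
Add(Pow(Add(-26463, H), Rational(1, 2)), Mul(-1, 488289)) = Add(Pow(Add(-26463, -3588), Rational(1, 2)), Mul(-1, 488289)) = Add(Pow(-30051, Rational(1, 2)), -488289) = Add(Mul(9, I, Pow(371, Rational(1, 2))), -488289) = Add(-488289, Mul(9, I, Pow(371, Rational(1, 2))))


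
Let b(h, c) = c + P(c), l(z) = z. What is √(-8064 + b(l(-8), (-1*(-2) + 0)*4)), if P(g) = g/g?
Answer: 3*I*√895 ≈ 89.75*I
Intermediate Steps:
P(g) = 1
b(h, c) = 1 + c (b(h, c) = c + 1 = 1 + c)
√(-8064 + b(l(-8), (-1*(-2) + 0)*4)) = √(-8064 + (1 + (-1*(-2) + 0)*4)) = √(-8064 + (1 + (2 + 0)*4)) = √(-8064 + (1 + 2*4)) = √(-8064 + (1 + 8)) = √(-8064 + 9) = √(-8055) = 3*I*√895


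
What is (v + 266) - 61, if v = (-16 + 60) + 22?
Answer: 271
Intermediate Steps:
v = 66 (v = 44 + 22 = 66)
(v + 266) - 61 = (66 + 266) - 61 = 332 - 61 = 271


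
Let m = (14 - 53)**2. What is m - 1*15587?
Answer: -14066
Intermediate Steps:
m = 1521 (m = (-39)**2 = 1521)
m - 1*15587 = 1521 - 1*15587 = 1521 - 15587 = -14066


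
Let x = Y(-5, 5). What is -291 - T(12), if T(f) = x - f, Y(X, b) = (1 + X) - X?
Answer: -280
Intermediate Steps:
Y(X, b) = 1
x = 1
T(f) = 1 - f
-291 - T(12) = -291 - (1 - 1*12) = -291 - (1 - 12) = -291 - 1*(-11) = -291 + 11 = -280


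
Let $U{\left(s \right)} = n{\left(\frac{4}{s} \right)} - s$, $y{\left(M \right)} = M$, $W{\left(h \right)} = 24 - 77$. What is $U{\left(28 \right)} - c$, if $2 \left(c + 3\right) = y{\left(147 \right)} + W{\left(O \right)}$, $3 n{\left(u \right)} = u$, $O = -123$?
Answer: $- \frac{1511}{21} \approx -71.952$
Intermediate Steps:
$W{\left(h \right)} = -53$
$n{\left(u \right)} = \frac{u}{3}$
$U{\left(s \right)} = - s + \frac{4}{3 s}$ ($U{\left(s \right)} = \frac{4 \frac{1}{s}}{3} - s = \frac{4}{3 s} - s = - s + \frac{4}{3 s}$)
$c = 44$ ($c = -3 + \frac{147 - 53}{2} = -3 + \frac{1}{2} \cdot 94 = -3 + 47 = 44$)
$U{\left(28 \right)} - c = \left(\left(-1\right) 28 + \frac{4}{3 \cdot 28}\right) - 44 = \left(-28 + \frac{4}{3} \cdot \frac{1}{28}\right) - 44 = \left(-28 + \frac{1}{21}\right) - 44 = - \frac{587}{21} - 44 = - \frac{1511}{21}$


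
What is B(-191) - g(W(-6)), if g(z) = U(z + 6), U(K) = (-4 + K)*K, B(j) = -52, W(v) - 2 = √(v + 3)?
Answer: -81 - 12*I*√3 ≈ -81.0 - 20.785*I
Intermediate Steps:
W(v) = 2 + √(3 + v) (W(v) = 2 + √(v + 3) = 2 + √(3 + v))
U(K) = K*(-4 + K)
g(z) = (2 + z)*(6 + z) (g(z) = (z + 6)*(-4 + (z + 6)) = (6 + z)*(-4 + (6 + z)) = (6 + z)*(2 + z) = (2 + z)*(6 + z))
B(-191) - g(W(-6)) = -52 - (2 + (2 + √(3 - 6)))*(6 + (2 + √(3 - 6))) = -52 - (2 + (2 + √(-3)))*(6 + (2 + √(-3))) = -52 - (2 + (2 + I*√3))*(6 + (2 + I*√3)) = -52 - (4 + I*√3)*(8 + I*√3)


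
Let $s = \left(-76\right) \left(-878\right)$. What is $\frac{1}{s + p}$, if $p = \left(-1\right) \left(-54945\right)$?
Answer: $\frac{1}{121673} \approx 8.2187 \cdot 10^{-6}$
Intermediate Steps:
$s = 66728$
$p = 54945$
$\frac{1}{s + p} = \frac{1}{66728 + 54945} = \frac{1}{121673}$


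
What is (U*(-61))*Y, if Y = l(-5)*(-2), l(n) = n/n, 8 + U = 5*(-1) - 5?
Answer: -2196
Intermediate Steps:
U = -18 (U = -8 + (5*(-1) - 5) = -8 + (-5 - 5) = -8 - 10 = -18)
l(n) = 1
Y = -2 (Y = 1*(-2) = -2)
(U*(-61))*Y = -18*(-61)*(-2) = 1098*(-2) = -2196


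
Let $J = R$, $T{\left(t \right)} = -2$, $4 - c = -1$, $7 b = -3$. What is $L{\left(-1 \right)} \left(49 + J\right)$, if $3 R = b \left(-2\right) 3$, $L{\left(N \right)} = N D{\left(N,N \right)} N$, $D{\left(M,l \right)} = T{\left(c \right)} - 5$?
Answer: $-349$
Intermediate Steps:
$b = - \frac{3}{7}$ ($b = \frac{1}{7} \left(-3\right) = - \frac{3}{7} \approx -0.42857$)
$c = 5$ ($c = 4 - -1 = 4 + 1 = 5$)
$D{\left(M,l \right)} = -7$ ($D{\left(M,l \right)} = -2 - 5 = -7$)
$L{\left(N \right)} = - 7 N^{2}$ ($L{\left(N \right)} = N \left(-7\right) N = - 7 N N = - 7 N^{2}$)
$R = \frac{6}{7}$ ($R = \frac{\left(- \frac{3}{7}\right) \left(-2\right) 3}{3} = \frac{\frac{6}{7} \cdot 3}{3} = \frac{1}{3} \cdot \frac{18}{7} = \frac{6}{7} \approx 0.85714$)
$J = \frac{6}{7} \approx 0.85714$
$L{\left(-1 \right)} \left(49 + J\right) = - 7 \left(-1\right)^{2} \left(49 + \frac{6}{7}\right) = \left(-7\right) 1 \cdot \frac{349}{7} = \left(-7\right) \frac{349}{7} = -349$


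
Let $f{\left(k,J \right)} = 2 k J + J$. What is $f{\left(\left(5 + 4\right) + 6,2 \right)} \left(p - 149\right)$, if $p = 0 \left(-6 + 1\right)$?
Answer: $-9238$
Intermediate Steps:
$f{\left(k,J \right)} = J + 2 J k$ ($f{\left(k,J \right)} = 2 J k + J = J + 2 J k$)
$p = 0$ ($p = 0 \left(-5\right) = 0$)
$f{\left(\left(5 + 4\right) + 6,2 \right)} \left(p - 149\right) = 2 \left(1 + 2 \left(\left(5 + 4\right) + 6\right)\right) \left(0 - 149\right) = 2 \left(1 + 2 \left(9 + 6\right)\right) \left(-149\right) = 2 \left(1 + 2 \cdot 15\right) \left(-149\right) = 2 \left(1 + 30\right) \left(-149\right) = 2 \cdot 31 \left(-149\right) = 62 \left(-149\right) = -9238$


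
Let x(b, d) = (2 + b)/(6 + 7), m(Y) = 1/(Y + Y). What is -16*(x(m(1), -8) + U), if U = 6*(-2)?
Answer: 2456/13 ≈ 188.92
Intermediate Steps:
m(Y) = 1/(2*Y)
U = -12
x(b, d) = 2/13 + b/13 (x(b, d) = (2 + b)/13 = (2 + b)*(1/13) = 2/13 + b/13)
-16*(x(m(1), -8) + U) = -16*((2/13 + ((½)/1)/13) - 12) = -16*((2/13 + ((½)*1)/13) - 12) = -16*((2/13 + (1/13)*(½)) - 12) = -16*((2/13 + 1/26) - 12) = -16*(5/26 - 12) = -16*(-307/26) = 2456/13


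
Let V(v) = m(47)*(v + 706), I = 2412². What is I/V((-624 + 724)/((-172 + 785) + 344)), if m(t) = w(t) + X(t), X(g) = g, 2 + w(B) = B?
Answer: 695947626/7771033 ≈ 89.557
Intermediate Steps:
w(B) = -2 + B
m(t) = -2 + 2*t (m(t) = (-2 + t) + t = -2 + 2*t)
I = 5817744
V(v) = 64952 + 92*v (V(v) = (-2 + 2*47)*(v + 706) = (-2 + 94)*(706 + v) = 92*(706 + v) = 64952 + 92*v)
I/V((-624 + 724)/((-172 + 785) + 344)) = 5817744/(64952 + 92*((-624 + 724)/((-172 + 785) + 344))) = 5817744/(64952 + 92*(100/(613 + 344))) = 5817744/(64952 + 92*(100/957)) = 5817744/(64952 + 9200/957) = 5817744/(62168264/957) = 5817744*(957/62168264) = 695947626/7771033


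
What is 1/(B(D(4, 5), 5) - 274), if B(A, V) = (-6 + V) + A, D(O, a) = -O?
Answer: -1/279 ≈ -0.0035842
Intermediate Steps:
B(A, V) = -6 + A + V
1/(B(D(4, 5), 5) - 274) = 1/((-6 - 1*4 + 5) - 274) = 1/((-6 - 4 + 5) - 274) = 1/(-5 - 274) = 1/(-279) = -1/279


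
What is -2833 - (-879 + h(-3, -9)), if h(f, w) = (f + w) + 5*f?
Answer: -1927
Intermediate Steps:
h(f, w) = w + 6*f
-2833 - (-879 + h(-3, -9)) = -2833 - (-879 + (-9 + 6*(-3))) = -2833 - (-879 + (-9 - 18)) = -2833 - (-879 - 27) = -2833 - 1*(-906) = -2833 + 906 = -1927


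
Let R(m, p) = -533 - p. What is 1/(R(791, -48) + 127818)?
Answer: 1/127333 ≈ 7.8534e-6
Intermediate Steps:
1/(R(791, -48) + 127818) = 1/((-533 - 1*(-48)) + 127818) = 1/((-533 + 48) + 127818) = 1/(-485 + 127818) = 1/127333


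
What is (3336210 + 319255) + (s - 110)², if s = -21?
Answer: 3672626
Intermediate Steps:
(3336210 + 319255) + (s - 110)² = (3336210 + 319255) + (-21 - 110)² = 3655465 + (-131)² = 3655465 + 17161 = 3672626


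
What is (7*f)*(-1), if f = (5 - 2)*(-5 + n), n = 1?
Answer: 84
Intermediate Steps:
f = -12 (f = (5 - 2)*(-5 + 1) = 3*(-4) = -12)
(7*f)*(-1) = (7*(-12))*(-1) = -84*(-1) = 84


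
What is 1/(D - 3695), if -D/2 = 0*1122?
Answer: -1/3695 ≈ -0.00027064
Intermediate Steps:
D = 0 (D = -0*1122 = -2*0 = 0)
1/(D - 3695) = 1/(0 - 3695) = 1/(-3695) = -1/3695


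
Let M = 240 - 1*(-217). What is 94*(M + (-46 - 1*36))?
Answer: 35250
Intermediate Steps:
M = 457 (M = 240 + 217 = 457)
94*(M + (-46 - 1*36)) = 94*(457 + (-46 - 1*36)) = 94*(457 + (-46 - 36)) = 94*(457 - 82) = 94*375 = 35250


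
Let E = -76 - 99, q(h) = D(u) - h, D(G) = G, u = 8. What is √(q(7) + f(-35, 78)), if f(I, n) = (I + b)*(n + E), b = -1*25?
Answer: √5821 ≈ 76.295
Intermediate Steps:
b = -25
q(h) = 8 - h
E = -175
f(I, n) = (-175 + n)*(-25 + I) (f(I, n) = (I - 25)*(n - 175) = (-25 + I)*(-175 + n) = (-175 + n)*(-25 + I))
√(q(7) + f(-35, 78)) = √((8 - 1*7) + (4375 - 175*(-35) - 25*78 - 35*78)) = √((8 - 7) + (4375 + 6125 - 1950 - 2730)) = √(1 + 5820) = √5821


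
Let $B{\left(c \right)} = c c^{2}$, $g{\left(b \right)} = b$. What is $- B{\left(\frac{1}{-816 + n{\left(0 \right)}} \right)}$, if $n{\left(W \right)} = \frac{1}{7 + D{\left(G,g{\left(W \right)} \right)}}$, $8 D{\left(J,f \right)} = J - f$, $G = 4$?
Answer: $\frac{3375}{1832868665272} \approx 1.8414 \cdot 10^{-9}$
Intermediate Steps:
$D{\left(J,f \right)} = - \frac{f}{8} + \frac{J}{8}$ ($D{\left(J,f \right)} = \frac{J - f}{8} = - \frac{f}{8} + \frac{J}{8}$)
$n{\left(W \right)} = \frac{1}{\frac{15}{2} - \frac{W}{8}}$ ($n{\left(W \right)} = \frac{1}{7 - \left(- \frac{1}{2} + \frac{W}{8}\right)} = \frac{1}{\frac{15}{2} - \frac{W}{8}}$)
$B{\left(c \right)} = c^{3}$
$- B{\left(\frac{1}{-816 + n{\left(0 \right)}} \right)} = - \left(\frac{1}{-816 - \frac{8}{-60 + 0}}\right)^{3} = - \left(\frac{1}{-816 - \frac{8}{-60}}\right)^{3} = - \left(\frac{1}{-816 - - \frac{2}{15}}\right)^{3} = - \left(\frac{1}{-816 + \frac{2}{15}}\right)^{3} = - \left(\frac{1}{- \frac{12238}{15}}\right)^{3} = - \left(- \frac{15}{12238}\right)^{3} = \left(-1\right) \left(- \frac{3375}{1832868665272}\right) = \frac{3375}{1832868665272}$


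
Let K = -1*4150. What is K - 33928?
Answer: -38078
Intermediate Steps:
K = -4150
K - 33928 = -4150 - 33928 = -38078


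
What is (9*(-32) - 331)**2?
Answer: 383161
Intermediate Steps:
(9*(-32) - 331)**2 = (-288 - 331)**2 = (-619)**2 = 383161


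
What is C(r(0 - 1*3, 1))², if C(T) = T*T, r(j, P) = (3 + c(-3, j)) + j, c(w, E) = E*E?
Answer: 6561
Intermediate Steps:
c(w, E) = E²
r(j, P) = 3 + j + j² (r(j, P) = (3 + j²) + j = 3 + j + j²)
C(T) = T²
C(r(0 - 1*3, 1))² = ((3 + (0 - 1*3) + (0 - 1*3)²)²)² = ((3 + (0 - 3) + (0 - 3)²)²)² = ((3 - 3 + (-3)²)²)² = ((3 - 3 + 9)²)² = (9²)² = 81² = 6561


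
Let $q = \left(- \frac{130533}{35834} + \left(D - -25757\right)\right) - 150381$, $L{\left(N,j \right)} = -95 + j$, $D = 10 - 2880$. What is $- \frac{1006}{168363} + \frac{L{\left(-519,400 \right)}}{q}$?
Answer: $- \frac{2145421517828}{256402848438009} \approx -0.0083674$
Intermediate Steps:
$D = -2870$ ($D = 10 - 2880 = -2870$)
$q = - \frac{4568750529}{35834}$ ($q = \left(- \frac{130533}{35834} - -22887\right) - 150381 = \left(\left(-130533\right) \frac{1}{35834} + \left(-2870 + 25757\right)\right) - 150381 = \left(- \frac{130533}{35834} + 22887\right) - 150381 = \frac{820002225}{35834} - 150381 = - \frac{4568750529}{35834} \approx -1.275 \cdot 10^{5}$)
$- \frac{1006}{168363} + \frac{L{\left(-519,400 \right)}}{q} = - \frac{1006}{168363} + \frac{-95 + 400}{- \frac{4568750529}{35834}} = \left(-1006\right) \frac{1}{168363} + 305 \left(- \frac{35834}{4568750529}\right) = - \frac{1006}{168363} - \frac{10929370}{4568750529} = - \frac{2145421517828}{256402848438009}$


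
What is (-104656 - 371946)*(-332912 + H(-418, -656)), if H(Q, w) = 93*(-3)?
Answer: 158799496982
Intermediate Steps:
H(Q, w) = -279
(-104656 - 371946)*(-332912 + H(-418, -656)) = (-104656 - 371946)*(-332912 - 279) = -476602*(-333191) = 158799496982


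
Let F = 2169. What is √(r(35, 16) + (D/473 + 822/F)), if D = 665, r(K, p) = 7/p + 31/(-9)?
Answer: I*√2286689662609/1367916 ≈ 1.1055*I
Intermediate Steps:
r(K, p) = -31/9 + 7/p (r(K, p) = 7/p + 31*(-⅑) = 7/p - 31/9 = -31/9 + 7/p)
√(r(35, 16) + (D/473 + 822/F)) = √((-31/9 + 7/16) + (665/473 + 822/2169)) = √((-31/9 + 7*(1/16)) + (665*(1/473) + 822*(1/2169))) = √((-31/9 + 7/16) + (665/473 + 274/723)) = √(-433/144 + 610397/341979) = √(-20059913/16414992) = I*√2286689662609/1367916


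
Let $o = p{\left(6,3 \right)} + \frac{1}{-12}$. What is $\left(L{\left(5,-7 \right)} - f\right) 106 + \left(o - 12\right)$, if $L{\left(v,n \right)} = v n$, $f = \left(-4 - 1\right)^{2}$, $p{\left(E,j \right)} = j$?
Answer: $- \frac{76429}{12} \approx -6369.1$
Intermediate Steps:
$f = 25$ ($f = \left(-5\right)^{2} = 25$)
$L{\left(v,n \right)} = n v$
$o = \frac{35}{12}$ ($o = 3 + \frac{1}{-12} = 3 - \frac{1}{12} = \frac{35}{12} \approx 2.9167$)
$\left(L{\left(5,-7 \right)} - f\right) 106 + \left(o - 12\right) = \left(\left(-7\right) 5 - 25\right) 106 + \left(\frac{35}{12} - 12\right) = \left(-35 - 25\right) 106 - \frac{109}{12} = \left(-60\right) 106 - \frac{109}{12} = -6360 - \frac{109}{12} = - \frac{76429}{12}$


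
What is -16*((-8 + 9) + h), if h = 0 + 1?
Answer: -32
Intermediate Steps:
h = 1
-16*((-8 + 9) + h) = -16*((-8 + 9) + 1) = -16*(1 + 1) = -16*2 = -32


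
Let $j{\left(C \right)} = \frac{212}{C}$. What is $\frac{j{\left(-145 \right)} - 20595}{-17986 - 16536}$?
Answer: $\frac{2986487}{5005690} \approx 0.59662$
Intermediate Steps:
$\frac{j{\left(-145 \right)} - 20595}{-17986 - 16536} = \frac{\frac{212}{-145} - 20595}{-17986 - 16536} = \frac{212 \left(- \frac{1}{145}\right) - 20595}{-34522} = \left(- \frac{212}{145} - 20595\right) \left(- \frac{1}{34522}\right) = \left(- \frac{2986487}{145}\right) \left(- \frac{1}{34522}\right) = \frac{2986487}{5005690}$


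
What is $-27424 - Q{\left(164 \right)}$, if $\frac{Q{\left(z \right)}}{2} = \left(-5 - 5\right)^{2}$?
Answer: $-27624$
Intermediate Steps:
$Q{\left(z \right)} = 200$ ($Q{\left(z \right)} = 2 \left(-5 - 5\right)^{2} = 2 \left(-10\right)^{2} = 2 \cdot 100 = 200$)
$-27424 - Q{\left(164 \right)} = -27424 - 200 = -27624$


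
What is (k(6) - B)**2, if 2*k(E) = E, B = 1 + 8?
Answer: 36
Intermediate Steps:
B = 9
k(E) = E/2
(k(6) - B)**2 = ((1/2)*6 - 1*9)**2 = (3 - 9)**2 = (-6)**2 = 36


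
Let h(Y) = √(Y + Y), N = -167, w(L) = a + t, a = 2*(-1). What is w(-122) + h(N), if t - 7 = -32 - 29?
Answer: -56 + I*√334 ≈ -56.0 + 18.276*I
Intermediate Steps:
t = -54 (t = 7 + (-32 - 29) = 7 - 61 = -54)
a = -2
w(L) = -56 (w(L) = -2 - 54 = -56)
h(Y) = √2*√Y (h(Y) = √(2*Y) = √2*√Y)
w(-122) + h(N) = -56 + √2*√(-167) = -56 + √2*(I*√167) = -56 + I*√334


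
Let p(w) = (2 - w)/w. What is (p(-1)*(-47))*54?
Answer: 7614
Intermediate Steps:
p(w) = (2 - w)/w
(p(-1)*(-47))*54 = (((2 - 1*(-1))/(-1))*(-47))*54 = (-(2 + 1)*(-47))*54 = (-1*3*(-47))*54 = -3*(-47)*54 = 141*54 = 7614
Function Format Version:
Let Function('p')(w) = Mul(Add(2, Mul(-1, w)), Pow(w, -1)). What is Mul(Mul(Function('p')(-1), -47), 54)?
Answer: 7614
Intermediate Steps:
Function('p')(w) = Mul(Pow(w, -1), Add(2, Mul(-1, w)))
Mul(Mul(Function('p')(-1), -47), 54) = Mul(Mul(Mul(Pow(-1, -1), Add(2, Mul(-1, -1))), -47), 54) = Mul(Mul(Mul(-1, Add(2, 1)), -47), 54) = Mul(Mul(Mul(-1, 3), -47), 54) = Mul(Mul(-3, -47), 54) = Mul(141, 54) = 7614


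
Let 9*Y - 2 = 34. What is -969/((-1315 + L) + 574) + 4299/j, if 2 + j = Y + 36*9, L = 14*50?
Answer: 492153/13366 ≈ 36.821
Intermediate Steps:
Y = 4 (Y = 2/9 + (⅑)*34 = 2/9 + 34/9 = 4)
L = 700
j = 326 (j = -2 + (4 + 36*9) = -2 + (4 + 324) = -2 + 328 = 326)
-969/((-1315 + L) + 574) + 4299/j = -969/((-1315 + 700) + 574) + 4299/326 = -969/(-615 + 574) + 4299*(1/326) = -969/(-41) + 4299/326 = -969*(-1/41) + 4299/326 = 969/41 + 4299/326 = 492153/13366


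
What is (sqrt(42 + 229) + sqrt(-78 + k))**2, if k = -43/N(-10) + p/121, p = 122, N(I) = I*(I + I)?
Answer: 4689797/24200 + I*sqrt(1012674426)/110 ≈ 193.79 + 289.3*I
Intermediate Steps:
N(I) = 2*I**2 (N(I) = I*(2*I) = 2*I**2)
k = 19197/24200 (k = -43/(2*(-10)**2) + 122/121 = -43/(2*100) + 122*(1/121) = -43/200 + 122/121 = 19197/24200 ≈ 0.79326)
(sqrt(42 + 229) + sqrt(-78 + k))**2 = (sqrt(42 + 229) + sqrt(-78 + 19197/24200))**2 = (sqrt(271) + sqrt(-1868403/24200))**2 = (sqrt(271) + I*sqrt(3736806)/220)**2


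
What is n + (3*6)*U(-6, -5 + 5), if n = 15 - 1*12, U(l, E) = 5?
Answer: 93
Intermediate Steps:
n = 3 (n = 15 - 12 = 3)
n + (3*6)*U(-6, -5 + 5) = 3 + (3*6)*5 = 3 + 18*5 = 3 + 90 = 93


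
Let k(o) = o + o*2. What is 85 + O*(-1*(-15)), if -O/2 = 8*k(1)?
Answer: -635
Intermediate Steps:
k(o) = 3*o (k(o) = o + 2*o = 3*o)
O = -48 (O = -16*3*1 = -16*3 = -2*24 = -48)
85 + O*(-1*(-15)) = 85 - (-48)*(-15) = 85 - 48*15 = 85 - 720 = -635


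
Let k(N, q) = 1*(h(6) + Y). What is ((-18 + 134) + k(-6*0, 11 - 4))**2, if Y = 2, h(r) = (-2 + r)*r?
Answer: 20164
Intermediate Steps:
h(r) = r*(-2 + r)
k(N, q) = 26 (k(N, q) = 1*(6*(-2 + 6) + 2) = 1*(6*4 + 2) = 1*(24 + 2) = 1*26 = 26)
((-18 + 134) + k(-6*0, 11 - 4))**2 = ((-18 + 134) + 26)**2 = (116 + 26)**2 = 142**2 = 20164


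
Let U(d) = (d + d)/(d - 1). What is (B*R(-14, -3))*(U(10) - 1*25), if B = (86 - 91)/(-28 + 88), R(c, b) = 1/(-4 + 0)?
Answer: -205/432 ≈ -0.47454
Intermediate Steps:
R(c, b) = -¼ (R(c, b) = 1/(-4) = -¼)
B = -1/12 (B = -5/60 = -5*1/60 = -1/12 ≈ -0.083333)
U(d) = 2*d/(-1 + d) (U(d) = (2*d)/(-1 + d) = 2*d/(-1 + d))
(B*R(-14, -3))*(U(10) - 1*25) = (-1/12*(-¼))*(2*10/(-1 + 10) - 1*25) = (2*10/9 - 25)/48 = (2*10*(⅑) - 25)/48 = (20/9 - 25)/48 = (1/48)*(-205/9) = -205/432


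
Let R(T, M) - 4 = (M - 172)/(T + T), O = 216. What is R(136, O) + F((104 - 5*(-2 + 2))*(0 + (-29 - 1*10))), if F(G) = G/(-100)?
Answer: 76027/1700 ≈ 44.722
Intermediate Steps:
F(G) = -G/100 (F(G) = G*(-1/100) = -G/100)
R(T, M) = 4 + (-172 + M)/(2*T) (R(T, M) = 4 + (M - 172)/(T + T) = 4 + (-172 + M)/((2*T)) = 4 + (-172 + M)*(1/(2*T)) = 4 + (-172 + M)/(2*T))
R(136, O) + F((104 - 5*(-2 + 2))*(0 + (-29 - 1*10))) = (½)*(-172 + 216 + 8*136)/136 - (104 - 5*(-2 + 2))*(0 + (-29 - 1*10))/100 = (½)*(1/136)*(-172 + 216 + 1088) - (104 - 5*0)*(0 + (-29 - 10))/100 = (½)*(1/136)*1132 - (104 + 0)*(0 - 39)/100 = 283/68 - 26*(-39)/25 = 283/68 - 1/100*(-4056) = 283/68 + 1014/25 = 76027/1700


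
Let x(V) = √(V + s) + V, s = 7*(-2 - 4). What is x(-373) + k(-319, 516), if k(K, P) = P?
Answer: 143 + I*√415 ≈ 143.0 + 20.372*I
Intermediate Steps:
s = -42 (s = 7*(-6) = -42)
x(V) = V + √(-42 + V) (x(V) = √(V - 42) + V = √(-42 + V) + V = V + √(-42 + V))
x(-373) + k(-319, 516) = (-373 + √(-42 - 373)) + 516 = (-373 + √(-415)) + 516 = (-373 + I*√415) + 516 = 143 + I*√415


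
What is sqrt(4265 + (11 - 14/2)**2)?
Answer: sqrt(4281) ≈ 65.429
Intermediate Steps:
sqrt(4265 + (11 - 14/2)**2) = sqrt(4265 + (11 - 14*1/2)**2) = sqrt(4265 + (11 - 7)**2) = sqrt(4265 + 4**2) = sqrt(4265 + 16) = sqrt(4281)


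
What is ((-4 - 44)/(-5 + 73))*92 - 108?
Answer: -2940/17 ≈ -172.94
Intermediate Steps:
((-4 - 44)/(-5 + 73))*92 - 108 = -48/68*92 - 108 = -48*1/68*92 - 108 = -12/17*92 - 108 = -1104/17 - 108 = -2940/17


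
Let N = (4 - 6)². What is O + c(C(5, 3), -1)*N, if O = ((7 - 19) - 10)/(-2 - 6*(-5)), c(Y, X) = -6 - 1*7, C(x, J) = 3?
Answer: -739/14 ≈ -52.786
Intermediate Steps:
c(Y, X) = -13 (c(Y, X) = -6 - 7 = -13)
N = 4 (N = (-2)² = 4)
O = -11/14 (O = (-12 - 10)/(-2 + 30) = -22/28 = -22*1/28 = -11/14 ≈ -0.78571)
O + c(C(5, 3), -1)*N = -11/14 - 13*4 = -11/14 - 52 = -739/14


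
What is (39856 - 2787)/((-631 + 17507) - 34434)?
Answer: -37069/17558 ≈ -2.1112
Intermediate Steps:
(39856 - 2787)/((-631 + 17507) - 34434) = 37069/(16876 - 34434) = 37069/(-17558) = 37069*(-1/17558) = -37069/17558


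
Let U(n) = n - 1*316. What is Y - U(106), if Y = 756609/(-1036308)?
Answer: 10327051/49348 ≈ 209.27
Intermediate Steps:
U(n) = -316 + n (U(n) = n - 316 = -316 + n)
Y = -36029/49348 (Y = 756609*(-1/1036308) = -36029/49348 ≈ -0.73010)
Y - U(106) = -36029/49348 - (-316 + 106) = -36029/49348 - 1*(-210) = -36029/49348 + 210 = 10327051/49348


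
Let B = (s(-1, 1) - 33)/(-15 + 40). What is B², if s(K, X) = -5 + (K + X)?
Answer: 1444/625 ≈ 2.3104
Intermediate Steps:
s(K, X) = -5 + K + X
B = -38/25 (B = ((-5 - 1 + 1) - 33)/(-15 + 40) = (-5 - 33)/25 = -38*1/25 = -38/25 ≈ -1.5200)
B² = (-38/25)² = 1444/625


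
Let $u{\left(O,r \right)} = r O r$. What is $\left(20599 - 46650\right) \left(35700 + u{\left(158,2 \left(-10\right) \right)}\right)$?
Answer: $-2576443900$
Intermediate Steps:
$u{\left(O,r \right)} = O r^{2}$ ($u{\left(O,r \right)} = O r r = O r^{2}$)
$\left(20599 - 46650\right) \left(35700 + u{\left(158,2 \left(-10\right) \right)}\right) = \left(20599 - 46650\right) \left(35700 + 158 \left(2 \left(-10\right)\right)^{2}\right) = - 26051 \left(35700 + 158 \left(-20\right)^{2}\right) = - 26051 \left(35700 + 158 \cdot 400\right) = - 26051 \left(35700 + 63200\right) = \left(-26051\right) 98900 = -2576443900$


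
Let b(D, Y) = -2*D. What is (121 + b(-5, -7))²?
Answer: 17161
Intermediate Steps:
(121 + b(-5, -7))² = (121 - 2*(-5))² = (121 + 10)² = 131² = 17161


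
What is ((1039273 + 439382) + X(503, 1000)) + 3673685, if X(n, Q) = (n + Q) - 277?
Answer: 5153566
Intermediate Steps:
X(n, Q) = -277 + Q + n (X(n, Q) = (Q + n) - 277 = -277 + Q + n)
((1039273 + 439382) + X(503, 1000)) + 3673685 = ((1039273 + 439382) + (-277 + 1000 + 503)) + 3673685 = (1478655 + 1226) + 3673685 = 1479881 + 3673685 = 5153566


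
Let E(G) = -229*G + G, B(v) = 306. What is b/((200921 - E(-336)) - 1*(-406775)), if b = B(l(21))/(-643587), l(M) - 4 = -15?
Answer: -51/56966888776 ≈ -8.9526e-10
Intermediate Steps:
l(M) = -11 (l(M) = 4 - 15 = -11)
E(G) = -228*G
b = -102/214529 (b = 306/(-643587) = 306*(-1/643587) = -102/214529 ≈ -0.00047546)
b/((200921 - E(-336)) - 1*(-406775)) = -102/(214529*((200921 - (-228)*(-336)) - 1*(-406775))) = -102/(214529*((200921 - 1*76608) + 406775)) = -102/(214529*((200921 - 76608) + 406775)) = -102/(214529*(124313 + 406775)) = -102/214529/531088 = -102/214529*1/531088 = -51/56966888776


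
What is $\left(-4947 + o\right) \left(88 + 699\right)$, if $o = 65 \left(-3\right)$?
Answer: $-4046754$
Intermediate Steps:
$o = -195$
$\left(-4947 + o\right) \left(88 + 699\right) = \left(-4947 - 195\right) \left(88 + 699\right) = \left(-5142\right) 787 = -4046754$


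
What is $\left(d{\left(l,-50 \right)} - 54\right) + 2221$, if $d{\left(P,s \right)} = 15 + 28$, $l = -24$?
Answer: $2210$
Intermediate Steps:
$d{\left(P,s \right)} = 43$
$\left(d{\left(l,-50 \right)} - 54\right) + 2221 = \left(43 - 54\right) + 2221 = -11 + 2221 = 2210$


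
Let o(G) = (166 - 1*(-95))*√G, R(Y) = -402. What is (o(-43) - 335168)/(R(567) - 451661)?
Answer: 335168/452063 - 261*I*√43/452063 ≈ 0.74142 - 0.003786*I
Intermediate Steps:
o(G) = 261*√G (o(G) = (166 + 95)*√G = 261*√G)
(o(-43) - 335168)/(R(567) - 451661) = (261*√(-43) - 335168)/(-402 - 451661) = (261*(I*√43) - 335168)/(-452063) = (261*I*√43 - 335168)*(-1/452063) = (-335168 + 261*I*√43)*(-1/452063) = 335168/452063 - 261*I*√43/452063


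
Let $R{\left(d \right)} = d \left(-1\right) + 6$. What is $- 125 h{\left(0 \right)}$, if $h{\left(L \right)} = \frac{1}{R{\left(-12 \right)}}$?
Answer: $- \frac{125}{18} \approx -6.9444$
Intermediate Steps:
$R{\left(d \right)} = 6 - d$ ($R{\left(d \right)} = - d + 6 = 6 - d$)
$h{\left(L \right)} = \frac{1}{18}$ ($h{\left(L \right)} = \frac{1}{6 - -12} = \frac{1}{6 + 12} = \frac{1}{18}$)
$- 125 h{\left(0 \right)} = \left(-125\right) \frac{1}{18} = - \frac{125}{18}$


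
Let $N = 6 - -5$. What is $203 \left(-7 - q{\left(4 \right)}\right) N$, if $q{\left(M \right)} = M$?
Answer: $-24563$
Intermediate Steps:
$N = 11$ ($N = 6 + 5 = 11$)
$203 \left(-7 - q{\left(4 \right)}\right) N = 203 \left(-7 - 4\right) 11 = 203 \left(\left(-11\right) 11\right) = 203 \left(-121\right) = -24563$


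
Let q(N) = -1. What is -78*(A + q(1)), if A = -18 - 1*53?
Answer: 5616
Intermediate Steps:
A = -71 (A = -18 - 53 = -71)
-78*(A + q(1)) = -78*(-71 - 1) = -78*(-72) = 5616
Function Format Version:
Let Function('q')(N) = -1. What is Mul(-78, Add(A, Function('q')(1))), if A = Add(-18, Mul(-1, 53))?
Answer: 5616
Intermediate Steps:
A = -71 (A = Add(-18, -53) = -71)
Mul(-78, Add(A, Function('q')(1))) = Mul(-78, Add(-71, -1)) = Mul(-78, -72) = 5616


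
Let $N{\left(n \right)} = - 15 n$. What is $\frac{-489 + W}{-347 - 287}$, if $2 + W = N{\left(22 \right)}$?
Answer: $\frac{821}{634} \approx 1.295$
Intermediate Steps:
$W = -332$ ($W = -2 - 330 = -332$)
$\frac{-489 + W}{-347 - 287} = \frac{-489 - 332}{-347 - 287} = - \frac{821}{-634} = \left(-821\right) \left(- \frac{1}{634}\right) = \frac{821}{634}$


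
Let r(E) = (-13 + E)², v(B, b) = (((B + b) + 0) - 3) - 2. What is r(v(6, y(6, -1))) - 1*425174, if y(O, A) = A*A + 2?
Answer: -425093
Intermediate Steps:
y(O, A) = 2 + A² (y(O, A) = A² + 2 = 2 + A²)
v(B, b) = -5 + B + b (v(B, b) = ((B + b) - 3) - 2 = (-3 + B + b) - 2 = -5 + B + b)
r(v(6, y(6, -1))) - 1*425174 = (-13 + (-5 + 6 + (2 + (-1)²)))² - 1*425174 = (-13 + (-5 + 6 + (2 + 1)))² - 425174 = (-13 + (-5 + 6 + 3))² - 425174 = (-13 + 4)² - 425174 = (-9)² - 425174 = 81 - 425174 = -425093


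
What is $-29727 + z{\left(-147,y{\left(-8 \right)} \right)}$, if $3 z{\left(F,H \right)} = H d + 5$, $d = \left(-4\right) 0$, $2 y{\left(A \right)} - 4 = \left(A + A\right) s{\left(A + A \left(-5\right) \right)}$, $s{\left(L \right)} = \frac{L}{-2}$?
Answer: $- \frac{89176}{3} \approx -29725.0$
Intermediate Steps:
$s{\left(L \right)} = - \frac{L}{2}$ ($s{\left(L \right)} = L \left(- \frac{1}{2}\right) = - \frac{L}{2}$)
$y{\left(A \right)} = 2 + 2 A^{2}$ ($y{\left(A \right)} = 2 + \frac{\left(A + A\right) \left(- \frac{A + A \left(-5\right)}{2}\right)}{2} = 2 + \frac{2 A \left(- \frac{A - 5 A}{2}\right)}{2} = 2 + \frac{2 A \left(- \frac{\left(-4\right) A}{2}\right)}{2} = 2 + \frac{2 A 2 A}{2} = 2 + \frac{4 A^{2}}{2} = 2 + 2 A^{2}$)
$d = 0$
$z{\left(F,H \right)} = \frac{5}{3}$ ($z{\left(F,H \right)} = \frac{H 0 + 5}{3} = \frac{0 + 5}{3} = \frac{1}{3} \cdot 5 = \frac{5}{3}$)
$-29727 + z{\left(-147,y{\left(-8 \right)} \right)} = -29727 + \frac{5}{3} = - \frac{89176}{3}$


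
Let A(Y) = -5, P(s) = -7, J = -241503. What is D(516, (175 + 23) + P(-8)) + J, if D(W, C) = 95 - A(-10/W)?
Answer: -241403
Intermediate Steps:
D(W, C) = 100 (D(W, C) = 95 - 1*(-5) = 95 + 5 = 100)
D(516, (175 + 23) + P(-8)) + J = 100 - 241503 = -241403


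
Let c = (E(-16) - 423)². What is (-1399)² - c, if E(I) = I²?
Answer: 1929312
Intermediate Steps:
c = 27889 (c = ((-16)² - 423)² = (256 - 423)² = (-167)² = 27889)
(-1399)² - c = (-1399)² - 1*27889 = 1957201 - 27889 = 1929312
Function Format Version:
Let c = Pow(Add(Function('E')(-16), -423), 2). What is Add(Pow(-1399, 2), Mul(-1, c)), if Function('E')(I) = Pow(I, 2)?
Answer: 1929312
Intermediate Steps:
c = 27889 (c = Pow(Add(Pow(-16, 2), -423), 2) = Pow(Add(256, -423), 2) = Pow(-167, 2) = 27889)
Add(Pow(-1399, 2), Mul(-1, c)) = Add(Pow(-1399, 2), Mul(-1, 27889)) = Add(1957201, -27889) = 1929312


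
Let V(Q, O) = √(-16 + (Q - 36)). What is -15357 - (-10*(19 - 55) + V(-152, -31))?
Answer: -15717 - 2*I*√51 ≈ -15717.0 - 14.283*I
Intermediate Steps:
V(Q, O) = √(-52 + Q) (V(Q, O) = √(-16 + (-36 + Q)) = √(-52 + Q))
-15357 - (-10*(19 - 55) + V(-152, -31)) = -15357 - (-10*(19 - 55) + √(-52 - 152)) = -15357 - (-10*(-36) + √(-204)) = -15357 - (360 + 2*I*√51) = -15357 + (-360 - 2*I*√51) = -15717 - 2*I*√51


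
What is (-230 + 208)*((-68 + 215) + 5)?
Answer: -3344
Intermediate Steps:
(-230 + 208)*((-68 + 215) + 5) = -22*(147 + 5) = -22*152 = -3344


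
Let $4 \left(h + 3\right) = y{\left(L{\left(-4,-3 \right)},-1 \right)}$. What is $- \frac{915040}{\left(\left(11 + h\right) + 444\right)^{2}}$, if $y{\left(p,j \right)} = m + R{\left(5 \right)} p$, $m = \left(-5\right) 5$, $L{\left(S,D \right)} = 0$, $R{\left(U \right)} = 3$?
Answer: $- \frac{14640640}{3179089} \approx -4.6053$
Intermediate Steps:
$m = -25$
$y{\left(p,j \right)} = -25 + 3 p$
$h = - \frac{37}{4}$ ($h = -3 + \frac{-25 + 3 \cdot 0}{4} = -3 + \frac{-25 + 0}{4} = -3 + \frac{1}{4} \left(-25\right) = -3 - \frac{25}{4} = - \frac{37}{4} \approx -9.25$)
$- \frac{915040}{\left(\left(11 + h\right) + 444\right)^{2}} = - \frac{915040}{\left(\left(11 - \frac{37}{4}\right) + 444\right)^{2}} = - \frac{915040}{\left(\frac{7}{4} + 444\right)^{2}} = - \frac{915040}{\left(\frac{1783}{4}\right)^{2}} = - \frac{915040}{\frac{3179089}{16}} = \left(-915040\right) \frac{16}{3179089} = - \frac{14640640}{3179089}$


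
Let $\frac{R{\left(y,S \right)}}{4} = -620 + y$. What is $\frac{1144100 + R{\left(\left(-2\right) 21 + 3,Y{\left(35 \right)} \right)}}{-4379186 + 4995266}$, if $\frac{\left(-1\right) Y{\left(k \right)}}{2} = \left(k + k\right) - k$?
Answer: $\frac{47561}{25670} \approx 1.8528$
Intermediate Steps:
$Y{\left(k \right)} = - 2 k$ ($Y{\left(k \right)} = - 2 \left(\left(k + k\right) - k\right) = - 2 \left(2 k - k\right) = - 2 k$)
$R{\left(y,S \right)} = -2480 + 4 y$ ($R{\left(y,S \right)} = 4 \left(-620 + y\right) = -2480 + 4 y$)
$\frac{1144100 + R{\left(\left(-2\right) 21 + 3,Y{\left(35 \right)} \right)}}{-4379186 + 4995266} = \frac{1144100 - \left(2480 - 4 \left(\left(-2\right) 21 + 3\right)\right)}{-4379186 + 4995266} = \frac{1144100 - \left(2480 - 4 \left(-42 + 3\right)\right)}{616080} = \left(1144100 + \left(-2480 + 4 \left(-39\right)\right)\right) \frac{1}{616080} = \left(1144100 - 2636\right) \frac{1}{616080} = 1141464 \cdot \frac{1}{616080} = \frac{47561}{25670}$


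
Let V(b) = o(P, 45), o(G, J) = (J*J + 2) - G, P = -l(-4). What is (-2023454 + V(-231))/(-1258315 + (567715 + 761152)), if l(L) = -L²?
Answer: -2021443/70552 ≈ -28.652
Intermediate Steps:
P = 16 (P = -(-1)*(-4)² = -(-1)*16 = -1*(-16) = 16)
o(G, J) = 2 + J² - G (o(G, J) = (J² + 2) - G = (2 + J²) - G = 2 + J² - G)
V(b) = 2011 (V(b) = 2 + 45² - 1*16 = 2 + 2025 - 16 = 2011)
(-2023454 + V(-231))/(-1258315 + (567715 + 761152)) = (-2023454 + 2011)/(-1258315 + (567715 + 761152)) = -2021443/(-1258315 + 1328867) = -2021443/70552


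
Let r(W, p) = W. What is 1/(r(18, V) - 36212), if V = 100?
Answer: -1/36194 ≈ -2.7629e-5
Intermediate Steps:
1/(r(18, V) - 36212) = 1/(18 - 36212) = 1/(-36194) = -1/36194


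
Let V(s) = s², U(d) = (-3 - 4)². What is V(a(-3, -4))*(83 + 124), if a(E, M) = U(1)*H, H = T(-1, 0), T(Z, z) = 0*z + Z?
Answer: 497007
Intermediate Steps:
U(d) = 49 (U(d) = (-7)² = 49)
T(Z, z) = Z (T(Z, z) = 0 + Z = Z)
H = -1
a(E, M) = -49 (a(E, M) = 49*(-1) = -49)
V(a(-3, -4))*(83 + 124) = (-49)²*(83 + 124) = 2401*207 = 497007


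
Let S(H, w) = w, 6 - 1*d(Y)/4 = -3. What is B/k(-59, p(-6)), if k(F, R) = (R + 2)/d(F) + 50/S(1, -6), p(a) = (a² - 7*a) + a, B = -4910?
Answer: 88380/113 ≈ 782.12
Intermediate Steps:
d(Y) = 36 (d(Y) = 24 - 4*(-3) = 24 + 12 = 36)
p(a) = a² - 6*a
k(F, R) = -149/18 + R/36 (k(F, R) = (R + 2)/36 + 50/(-6) = (2 + R)*(1/36) + 50*(-⅙) = (1/18 + R/36) - 25/3 = -149/18 + R/36)
B/k(-59, p(-6)) = -4910/(-149/18 + (-6*(-6 - 6))/36) = -4910/(-149/18 + (-6*(-12))/36) = -4910/(-149/18 + (1/36)*72) = -4910/(-149/18 + 2) = -4910/(-113/18) = -4910*(-18/113) = 88380/113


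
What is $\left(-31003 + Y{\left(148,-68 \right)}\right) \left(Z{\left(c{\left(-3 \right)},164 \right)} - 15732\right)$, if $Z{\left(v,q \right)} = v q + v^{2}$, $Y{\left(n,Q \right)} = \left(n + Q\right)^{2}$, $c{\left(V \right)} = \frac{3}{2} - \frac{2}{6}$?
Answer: $\frac{4587762415}{12} \approx 3.8231 \cdot 10^{8}$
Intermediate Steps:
$c{\left(V \right)} = \frac{7}{6}$ ($c{\left(V \right)} = 3 \cdot \frac{1}{2} - \frac{1}{3} = \frac{3}{2} - \frac{1}{3} = \frac{7}{6}$)
$Y{\left(n,Q \right)} = \left(Q + n\right)^{2}$
$Z{\left(v,q \right)} = v^{2} + q v$ ($Z{\left(v,q \right)} = q v + v^{2} = v^{2} + q v$)
$\left(-31003 + Y{\left(148,-68 \right)}\right) \left(Z{\left(c{\left(-3 \right)},164 \right)} - 15732\right) = \left(-31003 + \left(-68 + 148\right)^{2}\right) \left(\frac{7 \left(164 + \frac{7}{6}\right)}{6} - 15732\right) = \left(-31003 + 80^{2}\right) \left(\frac{7}{6} \cdot \frac{991}{6} - 15732\right) = \left(-31003 + 6400\right) \left(\frac{6937}{36} - 15732\right) = \left(-24603\right) \left(- \frac{559415}{36}\right) = \frac{4587762415}{12}$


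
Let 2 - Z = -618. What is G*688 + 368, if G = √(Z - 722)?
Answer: 368 + 688*I*√102 ≈ 368.0 + 6948.5*I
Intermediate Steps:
Z = 620 (Z = 2 - 1*(-618) = 2 + 618 = 620)
G = I*√102 (G = √(620 - 722) = √(-102) = I*√102 ≈ 10.1*I)
G*688 + 368 = (I*√102)*688 + 368 = 688*I*√102 + 368 = 368 + 688*I*√102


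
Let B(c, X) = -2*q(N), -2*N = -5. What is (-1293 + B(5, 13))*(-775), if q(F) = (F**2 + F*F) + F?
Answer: 1025325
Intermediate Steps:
N = 5/2 (N = -1/2*(-5) = 5/2 ≈ 2.5000)
q(F) = F + 2*F**2 (q(F) = (F**2 + F**2) + F = 2*F**2 + F = F + 2*F**2)
B(c, X) = -30 (B(c, X) = -5*(1 + 2*(5/2)) = -5*(1 + 5) = -5*6 = -2*15 = -30)
(-1293 + B(5, 13))*(-775) = (-1293 - 30)*(-775) = -1323*(-775) = 1025325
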